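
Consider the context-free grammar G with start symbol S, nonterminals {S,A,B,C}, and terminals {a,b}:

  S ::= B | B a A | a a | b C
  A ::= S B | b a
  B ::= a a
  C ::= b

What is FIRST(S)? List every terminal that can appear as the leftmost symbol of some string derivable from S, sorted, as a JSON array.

Compute FIRST by fixpoint:
[1]
  A via A→b a: +{b}
  B via B→a a: +{a}
  C via C→b: +{b}
  S via S→B: +{a}
  S via S→b C: +{b}
  FIRST[S]={a,b}  FIRST[A]={b}  FIRST[B]={a}  FIRST[C]={b}
[2]
  A via A→S B: +{a}
  FIRST[S]={a,b}  FIRST[A]={a,b}  FIRST[B]={a}  FIRST[C]={b}
[3] — fixpoint
  FIRST[S]={a,b}  FIRST[A]={a,b}  FIRST[B]={a}  FIRST[C]={b}

FIRST(S) = ["a", "b"]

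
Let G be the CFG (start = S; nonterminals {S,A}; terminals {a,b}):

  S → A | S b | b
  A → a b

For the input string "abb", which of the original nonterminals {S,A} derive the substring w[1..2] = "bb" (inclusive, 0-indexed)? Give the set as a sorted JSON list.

Convert to CNF:
  S -> S T1 | T0 T1 | b
  A -> T0 T1
  T0 -> a
  T1 -> b

CYK table (by increasing span) (cells [i..j] with 1 ≤ i ≤ j ≤ 2 only):
  T[1,1] 'b' = {S,T1}  orig:{S}
  T[2,2] 'b' = {S,T1}  orig:{S}
  T[1,2] 'bb' = {S}

Original NTs in T[1,2] deriving "bb": ["S"]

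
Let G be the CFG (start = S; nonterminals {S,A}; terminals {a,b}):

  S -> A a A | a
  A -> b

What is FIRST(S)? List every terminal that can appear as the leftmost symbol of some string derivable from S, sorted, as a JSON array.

FIRST iteration:
pass 1:
  A via A→b: +{b}
  S via S→A a A: +{b}
  S via S→a: +{a}
  S: {a,b}  A: {b}
pass 2: (no change)
  S: {a,b}  A: {b}

FIRST(S) = ["a", "b"]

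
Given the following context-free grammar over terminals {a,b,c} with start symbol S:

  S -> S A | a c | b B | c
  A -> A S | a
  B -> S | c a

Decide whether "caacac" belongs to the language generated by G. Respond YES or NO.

CNF form of G:
  S -> S A | T0 T1 | T2 B | c
  A -> A S | a
  B -> S A | T0 T1 | T1 T0 | T2 B | c
  T0 -> a
  T1 -> c
  T2 -> b

Fill CYK table bottom-up:
  [0..0]={B,S,T1}  "c"  orig:{B,S}
  [1..1]={A,T0}  "a"  orig:{A}
  [2..2]={A,T0}  "a"  orig:{A}
  [3..3]={B,S,T1}  "c"  orig:{B,S}
  [4..4]={A,T0}  "a"  orig:{A}
  [5..5]={B,S,T1}  "c"  orig:{B,S}
  [0..1]={B,S}  "ca"
  [1..2]=∅  "aa"
  [2..3]={A,B,S}  "ac"
  [3..4]={B,S}  "ca"
  [4..5]={A,B,S}  "ac"
  [0..2]={B,S}  "caa"
  [1..3]={A}  "aac"
  [2..4]={A,B,S}  "aca"
  [3..5]={B,S}  "cac"
  [0..3]={B,S}  "caac"
  [1..4]={A}  "aaca"
  [2..5]={A,B,S}  "acac"
  [0..4]={B,S}  "caaca"
  [1..5]={A}  "aacac"
  [0..5]={B,S}  "caacac"

S ∈ T[0,5] ⇒ YES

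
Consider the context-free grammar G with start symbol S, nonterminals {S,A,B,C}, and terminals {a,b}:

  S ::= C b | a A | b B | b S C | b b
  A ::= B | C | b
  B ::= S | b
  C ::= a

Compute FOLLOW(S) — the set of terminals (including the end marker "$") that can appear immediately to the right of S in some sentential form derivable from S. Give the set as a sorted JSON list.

Compute FIRST by fixpoint:
pass 1:
  A via A→b: +{b}
  B via B→b: +{b}
  C via C→a: +{a}
  S via S→C b: +{a}
  S via S→b B: +{b}
  FIRST[S]={a,b}  FIRST[A]={b}  FIRST[B]={b}  FIRST[C]={a}
pass 2:
  A via A→C: +{a}
  B via B→S: +{a}
  FIRST[S]={a,b}  FIRST[A]={a,b}  FIRST[B]={a,b}  FIRST[C]={a}
pass 3: done
  FIRST[S]={a,b}  FIRST[A]={a,b}  FIRST[B]={a,b}  FIRST[C]={a}

Compute FOLLOW by fixpoint:
seed FOLLOW(S) with $
iter 1:
  S→C b: FOLLOW(C) ⊇ FIRST(b) = {b}; new: +{b}
  S→a A: FOLLOW(A) ⊇ FOLLOW(S) ⊇ {$}; new: +{$}
  S→b B: FOLLOW(B) ⊇ FOLLOW(S) ⊇ {$}; new: +{$}
  S→b S C: FOLLOW(S) ⊇ FIRST(C) = {a}; new: +{a}
  S→b S C: FOLLOW(C) ⊇ FOLLOW(S) ⊇ {$,a}; new: +{$,a}
  S: {$,a}  A: {$}  B: {$}  C: {$,a,b}
iter 2:
  S→a A: FOLLOW(A) ⊇ FOLLOW(S) ⊇ {$,a}; new: +{a}
  S→b B: FOLLOW(B) ⊇ FOLLOW(S) ⊇ {$,a}; new: +{a}
  S: {$,a}  A: {$,a}  B: {$,a}  C: {$,a,b}
iter 3: (no change)
  S: {$,a}  A: {$,a}  B: {$,a}  C: {$,a,b}

FOLLOW(S) = ["$", "a"]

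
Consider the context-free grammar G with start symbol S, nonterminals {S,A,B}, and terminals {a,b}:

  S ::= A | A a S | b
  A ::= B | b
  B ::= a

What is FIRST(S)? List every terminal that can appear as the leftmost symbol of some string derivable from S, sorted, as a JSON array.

FIRST iteration:
[1]
  A via A→b: +{b}
  B via B→a: +{a}
  S via S→A: +{b}
  S: {b}  A: {b}  B: {a}
[2]
  A via A→B: +{a}
  S via S→A: +{a}
  S: {a,b}  A: {a,b}  B: {a}
[3] (stable)
  S: {a,b}  A: {a,b}  B: {a}

FIRST(S) = ["a", "b"]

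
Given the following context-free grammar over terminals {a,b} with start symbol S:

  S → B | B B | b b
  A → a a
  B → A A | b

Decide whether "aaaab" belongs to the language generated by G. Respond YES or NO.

Convert to CNF:
  S -> A A | B B | T1 T1 | b
  A -> T0 T0
  B -> A A | b
  T0 -> a
  T1 -> b

Fill CYK table bottom-up:
  cell(0,0) a: {T0}  orig:{}
  cell(1,1) a: {T0}  orig:{}
  cell(2,2) a: {T0}  orig:{}
  cell(3,3) a: {T0}  orig:{}
  cell(4,4) b: {B,S,T1}  orig:{B,S}
  cell(0,1) aa: {A}
  cell(1,2) aa: {A}
  cell(2,3) aa: {A}
  cell(3,4) ab: ∅
  cell(0,2) aaa: ∅
  cell(1,3) aaa: ∅
  cell(2,4) aab: ∅
  cell(0,3) aaaa: {B,S}
  cell(1,4) aaab: ∅
  cell(0,4) aaaab: {S}

S ∈ T[0,4] ⇒ YES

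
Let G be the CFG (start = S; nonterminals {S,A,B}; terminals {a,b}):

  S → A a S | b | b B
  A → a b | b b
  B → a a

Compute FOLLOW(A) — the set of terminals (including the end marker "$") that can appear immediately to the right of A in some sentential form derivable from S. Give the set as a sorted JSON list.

FIRST sets, iterate to fixpoint:
pass 1:
  A via A→a b: +{a}
  A via A→b b: +{b}
  B via B→a a: +{a}
  S via S→A a S: +{a,b}
  FIRST(S)={a,b}  FIRST(A)={a,b}  FIRST(B)={a}
pass 2: done
  FIRST(S)={a,b}  FIRST(A)={a,b}  FIRST(B)={a}

FOLLOW sets:
FOLLOW(S) := {$}
pass 1:
  S→A a S: FOLLOW(A) ⊇ FIRST(a) = {a}; new: +{a}
  S→b B: FOLLOW(B) ⊇ FOLLOW(S) ⊇ {$}; new: +{$}
  FOLLOW[S]={$}  FOLLOW[A]={a}  FOLLOW[B]={$}
pass 2: done
  FOLLOW[S]={$}  FOLLOW[A]={a}  FOLLOW[B]={$}

FOLLOW(A) = ["a"]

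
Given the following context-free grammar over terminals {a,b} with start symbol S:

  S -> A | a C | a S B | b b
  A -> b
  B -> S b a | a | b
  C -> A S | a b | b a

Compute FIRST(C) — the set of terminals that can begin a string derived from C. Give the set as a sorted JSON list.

Compute FIRST by fixpoint:
iter 1:
  A via A→b: +{b}
  B via B→a: +{a}
  B via B→b: +{b}
  C via C→A S: +{b}
  C via C→a b: +{a}
  S via S→A: +{b}
  S via S→a C: +{a}
  S: {a,b}  A: {b}  B: {a,b}  C: {a,b}
iter 2: done
  S: {a,b}  A: {b}  B: {a,b}  C: {a,b}

FIRST(C) = ["a", "b"]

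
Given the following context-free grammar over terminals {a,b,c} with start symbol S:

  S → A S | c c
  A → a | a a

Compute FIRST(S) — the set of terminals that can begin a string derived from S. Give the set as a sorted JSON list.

Compute FIRST by fixpoint:
pass 1:
  A via A→a: +{a}
  S via S→A S: +{a}
  S via S→c c: +{c}
  FIRST[S]={a,c}  FIRST[A]={a}
pass 2: — fixpoint
  FIRST[S]={a,c}  FIRST[A]={a}

FIRST(S) = ["a", "c"]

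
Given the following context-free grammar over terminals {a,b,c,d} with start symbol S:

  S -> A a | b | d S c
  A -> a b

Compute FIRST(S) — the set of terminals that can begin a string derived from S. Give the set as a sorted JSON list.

Compute FIRST by fixpoint:
[1]
  A via A→a b: +{a}
  S via S→A a: +{a}
  S via S→b: +{b}
  S via S→d S c: +{d}
  S: {a,b,d}  A: {a}
[2] — fixpoint
  S: {a,b,d}  A: {a}

FIRST(S) = ["a", "b", "d"]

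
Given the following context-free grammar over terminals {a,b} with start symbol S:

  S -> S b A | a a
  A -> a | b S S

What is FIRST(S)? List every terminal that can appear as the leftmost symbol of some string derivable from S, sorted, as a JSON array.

FIRST sets, iterate to fixpoint:
[1]
  A via A→a: +{a}
  A via A→b S S: +{b}
  S via S→a a: +{a}
  FIRST[S]={a}  FIRST[A]={a,b}
[2] — fixpoint
  FIRST[S]={a}  FIRST[A]={a,b}

FIRST(S) = ["a"]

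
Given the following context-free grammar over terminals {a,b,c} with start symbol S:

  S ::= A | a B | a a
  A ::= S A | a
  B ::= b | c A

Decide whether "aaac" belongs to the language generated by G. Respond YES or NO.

CNF form of G:
  S -> S A | T1 B | T1 T1 | a
  A -> S A | a
  B -> T0 A | b
  T0 -> c
  T1 -> a

CYK table (by increasing span):
  cell(0,0) a: {A,S,T1}  orig:{A,S}
  cell(1,1) a: {A,S,T1}  orig:{A,S}
  cell(2,2) a: {A,S,T1}  orig:{A,S}
  cell(3,3) c: {T0}  orig:{}
  cell(0,1) aa: {A,S}
  cell(1,2) aa: {A,S}
  cell(2,3) ac: ∅
  cell(0,2) aaa: {A,S}
  cell(1,3) aac: ∅
  cell(0,3) aaac: ∅

S ∉ T[0,3] ⇒ NO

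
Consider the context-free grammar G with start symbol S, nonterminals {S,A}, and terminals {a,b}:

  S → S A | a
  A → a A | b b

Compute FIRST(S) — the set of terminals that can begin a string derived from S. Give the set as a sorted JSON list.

FIRST sets, iterate to fixpoint:
[1]
  A via A→a A: +{a}
  A via A→b b: +{b}
  S via S→a: +{a}
  FIRST[S]={a}  FIRST[A]={a,b}
[2] (no change)
  FIRST[S]={a}  FIRST[A]={a,b}

FIRST(S) = ["a"]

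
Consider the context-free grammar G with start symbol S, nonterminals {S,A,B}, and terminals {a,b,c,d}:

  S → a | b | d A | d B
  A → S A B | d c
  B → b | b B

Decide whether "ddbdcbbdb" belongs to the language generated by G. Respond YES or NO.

Convert to CNF:
  S -> T0 A | T0 B | a | b
  A -> S X3 | T0 T1
  B -> T2 B | b
  T0 -> d
  T1 -> c
  T2 -> b
  X3 -> A B

CYK fill:
  cell(0,0) d: {T0}  orig:{}
  cell(1,1) d: {T0}  orig:{}
  cell(2,2) b: {B,S,T2}  orig:{B,S}
  cell(3,3) d: {T0}  orig:{}
  cell(4,4) c: {T1}  orig:{}
  cell(5,5) b: {B,S,T2}  orig:{B,S}
  cell(6,6) b: {B,S,T2}  orig:{B,S}
  cell(7,7) d: {T0}  orig:{}
  cell(8,8) b: {B,S,T2}  orig:{B,S}
  cell(0,1) dd: ∅
  cell(1,2) db: {S}
  cell(2,3) bd: ∅
  cell(3,4) dc: {A}
  cell(4,5) cb: ∅
  cell(5,6) bb: {B}
  cell(6,7) bd: ∅
  cell(7,8) db: {S}
  cell(0,2) ddb: ∅
  cell(1,3) dbd: ∅
  cell(2,4) bdc: ∅
  cell(3,5) dcb: {X3}  orig:{}
  cell(4,6) cbb: ∅
  cell(5,7) bbd: ∅
  cell(6,8) bdb: ∅
  cell(0,3) ddbd: ∅
  cell(1,4) dbdc: ∅
  cell(2,5) bdcb: {A}
  cell(3,6) dcbb: {X3}  orig:{}
  cell(4,7) cbbd: ∅
  cell(5,8) bbdb: ∅
  cell(0,4) ddbdc: ∅
  cell(1,5) dbdcb: {A,S}
  cell(2,6) bdcbb: {A,X3}  orig:{A}
  cell(3,7) dcbbd: ∅
  cell(4,8) cbbdb: ∅
  cell(0,5) ddbdcb: {S}
  cell(1,6) dbdcbb: {A,S,X3}  orig:{A,S}
  cell(2,7) bdcbbd: ∅
  cell(3,8) dcbbdb: ∅
  cell(0,6) ddbdcbb: {S}
  cell(1,7) dbdcbbd: ∅
  cell(2,8) bdcbbdb: ∅
  cell(0,7) ddbdcbbd: ∅
  cell(1,8) dbdcbbdb: ∅
  cell(0,8) ddbdcbbdb: ∅

S ∉ T[0,8] ⇒ NO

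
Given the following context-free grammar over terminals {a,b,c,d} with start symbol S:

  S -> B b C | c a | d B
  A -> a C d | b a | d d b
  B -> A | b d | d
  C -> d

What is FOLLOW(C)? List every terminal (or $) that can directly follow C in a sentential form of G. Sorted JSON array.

Compute FIRST by fixpoint:
pass 1:
  A via A→a C d: +{a}
  A via A→b a: +{b}
  A via A→d d b: +{d}
  B via B→A: +{a,b,d}
  C via C→d: +{d}
  S via S→B b C: +{a,b,d}
  S via S→c a: +{c}
  FIRST[S]={a,b,c,d}  FIRST[A]={a,b,d}  FIRST[B]={a,b,d}  FIRST[C]={d}
pass 2: (stable)
  FIRST[S]={a,b,c,d}  FIRST[A]={a,b,d}  FIRST[B]={a,b,d}  FIRST[C]={d}

Compute FOLLOW by fixpoint:
FOLLOW(S) := {$}
round 1:
  A→a C d: FOLLOW(C) ⊇ FIRST(d) = {d}; new: +{d}
  S→B b C: FOLLOW(B) ⊇ FIRST(b) = {b}; new: +{b}
  S→B b C: FOLLOW(C) ⊇ FOLLOW(S) ⊇ {$}; new: +{$}
  S→d B: FOLLOW(B) ⊇ FOLLOW(S) ⊇ {$}; new: +{$}
  FOLLOW[S]={$}  FOLLOW[A]={}  FOLLOW[B]={$,b}  FOLLOW[C]={$,d}
round 2:
  B→A: FOLLOW(A) ⊇ FOLLOW(B) ⊇ {$,b}; new: +{$,b}
  FOLLOW[S]={$}  FOLLOW[A]={$,b}  FOLLOW[B]={$,b}  FOLLOW[C]={$,d}
round 3: done
  FOLLOW[S]={$}  FOLLOW[A]={$,b}  FOLLOW[B]={$,b}  FOLLOW[C]={$,d}

FOLLOW(C) = ["$", "d"]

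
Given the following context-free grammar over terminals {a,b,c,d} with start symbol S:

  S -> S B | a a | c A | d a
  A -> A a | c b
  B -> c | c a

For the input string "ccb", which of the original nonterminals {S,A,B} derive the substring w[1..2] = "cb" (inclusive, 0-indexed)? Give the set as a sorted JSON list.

Convert to CNF:
  S -> S B | T0 T0 | T1 A | T3 T0
  A -> A T0 | T1 T2
  B -> T1 T0 | c
  T0 -> a
  T1 -> c
  T2 -> b
  T3 -> d

Fill CYK table bottom-up (cells [i..j] with 1 ≤ i ≤ j ≤ 2 only):
  [1..1]={B,T1}  "c"  orig:{B}
  [2..2]={T2}  "b"  orig:{}
  [1..2]={A}  "cb"

Original NTs in T[1,2] deriving "cb": ["A"]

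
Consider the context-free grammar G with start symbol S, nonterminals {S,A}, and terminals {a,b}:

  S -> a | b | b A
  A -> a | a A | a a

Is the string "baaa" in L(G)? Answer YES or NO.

Convert to CNF:
  S -> T1 A | a | b
  A -> T0 A | T0 T0 | a
  T0 -> a
  T1 -> b

Fill CYK table bottom-up:
  [0..0]={S,T1}  "b"  orig:{S}
  [1..1]={A,S,T0}  "a"  orig:{A,S}
  [2..2]={A,S,T0}  "a"  orig:{A,S}
  [3..3]={A,S,T0}  "a"  orig:{A,S}
  [0..1]={S}  "ba"
  [1..2]={A}  "aa"
  [2..3]={A}  "aa"
  [0..2]={S}  "baa"
  [1..3]={A}  "aaa"
  [0..3]={S}  "baaa"

S ∈ T[0,3] ⇒ YES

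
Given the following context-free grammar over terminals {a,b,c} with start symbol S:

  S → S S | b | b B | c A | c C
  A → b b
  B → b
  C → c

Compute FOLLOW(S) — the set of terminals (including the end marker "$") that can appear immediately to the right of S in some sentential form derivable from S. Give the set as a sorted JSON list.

Compute FIRST by fixpoint:
[1]
  A via A→b b: +{b}
  B via B→b: +{b}
  C via C→c: +{c}
  S via S→b: +{b}
  S via S→c A: +{c}
  S: {b,c}  A: {b}  B: {b}  C: {c}
[2] (stable)
  S: {b,c}  A: {b}  B: {b}  C: {c}

FOLLOW sets:
FOLLOW(S) := {$}
round 1:
  S→S S: FOLLOW(S) ⊇ FIRST(S) = {b,c}; new: +{b,c}
  S→b B: FOLLOW(B) ⊇ FOLLOW(S) ⊇ {$,b,c}; new: +{$,b,c}
  S→c A: FOLLOW(A) ⊇ FOLLOW(S) ⊇ {$,b,c}; new: +{$,b,c}
  S→c C: FOLLOW(C) ⊇ FOLLOW(S) ⊇ {$,b,c}; new: +{$,b,c}
  FOLLOW(S)={$,b,c}  FOLLOW(A)={$,b,c}  FOLLOW(B)={$,b,c}  FOLLOW(C)={$,b,c}
round 2: — fixpoint
  FOLLOW(S)={$,b,c}  FOLLOW(A)={$,b,c}  FOLLOW(B)={$,b,c}  FOLLOW(C)={$,b,c}

FOLLOW(S) = ["$", "b", "c"]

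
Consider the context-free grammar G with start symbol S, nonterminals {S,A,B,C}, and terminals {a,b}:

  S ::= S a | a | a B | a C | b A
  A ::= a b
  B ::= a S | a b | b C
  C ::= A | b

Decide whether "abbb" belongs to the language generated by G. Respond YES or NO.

Convert to CNF:
  S -> S T0 | T0 B | T0 C | T1 A | a
  A -> T0 T1
  B -> T0 S | T0 T1 | T1 C
  C -> T0 T1 | b
  T0 -> a
  T1 -> b

CYK table (by increasing span):
  [0..0]={S,T0}  "a"  orig:{S}
  [1..1]={C,T1}  "b"  orig:{C}
  [2..2]={C,T1}  "b"  orig:{C}
  [3..3]={C,T1}  "b"  orig:{C}
  [0..1]={A,B,C,S}  "ab"
  [1..2]={B}  "bb"
  [2..3]={B}  "bb"
  [0..2]={S}  "abb"
  [1..3]=∅  "bbb"
  [0..3]=∅  "abbb"

S ∉ T[0,3] ⇒ NO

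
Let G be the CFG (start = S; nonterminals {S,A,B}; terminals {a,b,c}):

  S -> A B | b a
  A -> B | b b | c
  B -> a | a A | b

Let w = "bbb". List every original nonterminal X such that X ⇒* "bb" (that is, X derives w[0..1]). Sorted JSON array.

Convert to CNF:
  S -> A B | T1 T0
  A -> T0 A | T1 T1 | a | b | c
  B -> T0 A | a | b
  T0 -> a
  T1 -> b

CYK table (by increasing span) (cells [i..j] with 0 ≤ i ≤ j ≤ 1 only):
  T[0,0] 'b' = {A,B,T1}  orig:{A,B}
  T[1,1] 'b' = {A,B,T1}  orig:{A,B}
  T[0,1] 'bb' = {A,S}

Original NTs in T[0,1] deriving "bb": ["A", "S"]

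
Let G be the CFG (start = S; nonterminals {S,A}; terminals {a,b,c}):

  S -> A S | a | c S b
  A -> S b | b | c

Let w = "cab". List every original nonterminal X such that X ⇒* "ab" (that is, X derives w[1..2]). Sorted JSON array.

CNF form of G:
  S -> A S | T1 X2 | a
  A -> S T0 | b | c
  T0 -> b
  T1 -> c
  X2 -> S T0

CYK fill — only the sub-triangle for w[1..2]:
  cell(1,1) a: {S}
  cell(2,2) b: {A,T0}  orig:{A}
  cell(1,2) ab: {A,X2}  orig:{A}

Original NTs in T[1,2] deriving "ab": ["A"]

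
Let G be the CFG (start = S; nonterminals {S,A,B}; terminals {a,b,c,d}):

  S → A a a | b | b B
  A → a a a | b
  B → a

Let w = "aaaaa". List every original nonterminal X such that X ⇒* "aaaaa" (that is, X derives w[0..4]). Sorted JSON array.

Convert to CNF:
  S -> A X3 | T1 B | b
  A -> T0 X2 | b
  B -> a
  T0 -> a
  T1 -> b
  X2 -> T0 T0
  X3 -> T0 T0

CYK table (by increasing span), restricted to cells inside w[0..4]:
  T[0,0] 'a' = {B,T0}  orig:{B}
  T[1,1] 'a' = {B,T0}  orig:{B}
  T[2,2] 'a' = {B,T0}  orig:{B}
  T[3,3] 'a' = {B,T0}  orig:{B}
  T[4,4] 'a' = {B,T0}  orig:{B}
  T[0,1] 'aa' = {X2,X3}  orig:{}
  T[1,2] 'aa' = {X2,X3}  orig:{}
  T[2,3] 'aa' = {X2,X3}  orig:{}
  T[3,4] 'aa' = {X2,X3}  orig:{}
  T[0,2] 'aaa' = {A}
  T[1,3] 'aaa' = {A}
  T[2,4] 'aaa' = {A}
  T[0,3] 'aaaa' = ∅
  T[1,4] 'aaaa' = ∅
  T[0,4] 'aaaaa' = {S}

Original NTs in T[0,4] deriving "aaaaa": ["S"]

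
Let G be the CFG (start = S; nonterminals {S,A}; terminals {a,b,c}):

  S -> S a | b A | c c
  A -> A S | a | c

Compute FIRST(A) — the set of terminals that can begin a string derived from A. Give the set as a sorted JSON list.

FIRST sets, iterate to fixpoint:
iter 1:
  A via A→a: +{a}
  A via A→c: +{c}
  S via S→b A: +{b}
  S via S→c c: +{c}
  FIRST(S)={b,c}  FIRST(A)={a,c}
iter 2: done
  FIRST(S)={b,c}  FIRST(A)={a,c}

FIRST(A) = ["a", "c"]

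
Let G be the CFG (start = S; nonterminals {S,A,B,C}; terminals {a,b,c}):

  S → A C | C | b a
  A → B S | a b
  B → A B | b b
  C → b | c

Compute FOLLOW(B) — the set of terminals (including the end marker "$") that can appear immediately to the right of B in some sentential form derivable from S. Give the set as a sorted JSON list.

FIRST iteration:
round 1:
  A via A→a b: +{a}
  B via B→A B: +{a}
  B via B→b b: +{b}
  C via C→b: +{b}
  C via C→c: +{c}
  S via S→A C: +{a}
  S via S→C: +{b,c}
  S: {a,b,c}  A: {a}  B: {a,b}  C: {b,c}
round 2:
  A via A→B S: +{b}
  S: {a,b,c}  A: {a,b}  B: {a,b}  C: {b,c}
round 3: — fixpoint
  S: {a,b,c}  A: {a,b}  B: {a,b}  C: {b,c}

Compute FOLLOW by fixpoint:
initialize: $ ∈ FOLLOW(S)
[1]
  A→B S: FOLLOW(B) ⊇ FIRST(S) = {a,b,c}; new: +{a,b,c}
  B→A B: FOLLOW(A) ⊇ FIRST(B) = {a,b}; new: +{a,b}
  S→A C: FOLLOW(A) ⊇ FIRST(C) = {b,c}; new: +{c}
  S→A C: FOLLOW(C) ⊇ FOLLOW(S) ⊇ {$}; new: +{$}
  FOLLOW[S]={$}  FOLLOW[A]={a,b,c}  FOLLOW[B]={a,b,c}  FOLLOW[C]={$}
[2]
  A→B S: FOLLOW(S) ⊇ FOLLOW(A) ⊇ {a,b,c}; new: +{a,b,c}
  S→A C: FOLLOW(C) ⊇ FOLLOW(S) ⊇ {$,a,b,c}; new: +{a,b,c}
  FOLLOW[S]={$,a,b,c}  FOLLOW[A]={a,b,c}  FOLLOW[B]={a,b,c}  FOLLOW[C]={$,a,b,c}
[3] (no change)
  FOLLOW[S]={$,a,b,c}  FOLLOW[A]={a,b,c}  FOLLOW[B]={a,b,c}  FOLLOW[C]={$,a,b,c}

FOLLOW(B) = ["a", "b", "c"]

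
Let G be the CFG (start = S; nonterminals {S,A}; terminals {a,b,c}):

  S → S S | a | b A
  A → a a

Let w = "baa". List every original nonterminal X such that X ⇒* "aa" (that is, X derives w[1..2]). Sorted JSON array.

Convert to CNF:
  S -> S S | T1 A | a
  A -> T0 T0
  T0 -> a
  T1 -> b

Fill CYK table bottom-up — only the sub-triangle for w[1..2]:
  cell(1,1) a: {S,T0}  orig:{S}
  cell(2,2) a: {S,T0}  orig:{S}
  cell(1,2) aa: {A,S}

Original NTs in T[1,2] deriving "aa": ["A", "S"]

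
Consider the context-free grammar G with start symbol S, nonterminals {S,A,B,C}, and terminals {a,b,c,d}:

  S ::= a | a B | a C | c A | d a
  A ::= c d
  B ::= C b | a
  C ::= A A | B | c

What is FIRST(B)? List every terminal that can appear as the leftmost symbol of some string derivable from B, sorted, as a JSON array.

FIRST iteration:
pass 1:
  A via A→c d: +{c}
  B via B→a: +{a}
  C via C→A A: +{c}
  C via C→B: +{a}
  S via S→a: +{a}
  S via S→c A: +{c}
  S via S→d a: +{d}
  FIRST[S]={a,c,d}  FIRST[A]={c}  FIRST[B]={a}  FIRST[C]={a,c}
pass 2:
  B via B→C b: +{c}
  FIRST[S]={a,c,d}  FIRST[A]={c}  FIRST[B]={a,c}  FIRST[C]={a,c}
pass 3: done
  FIRST[S]={a,c,d}  FIRST[A]={c}  FIRST[B]={a,c}  FIRST[C]={a,c}

FIRST(B) = ["a", "c"]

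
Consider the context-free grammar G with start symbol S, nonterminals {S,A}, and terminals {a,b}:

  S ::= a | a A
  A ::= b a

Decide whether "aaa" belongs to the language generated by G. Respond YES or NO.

Convert to CNF:
  S -> T1 A | a
  A -> T0 T1
  T0 -> b
  T1 -> a

CYK fill:
  [0..0]={S,T1}  "a"  orig:{S}
  [1..1]={S,T1}  "a"  orig:{S}
  [2..2]={S,T1}  "a"  orig:{S}
  [0..1]=∅  "aa"
  [1..2]=∅  "aa"
  [0..2]=∅  "aaa"

S ∉ T[0,2] ⇒ NO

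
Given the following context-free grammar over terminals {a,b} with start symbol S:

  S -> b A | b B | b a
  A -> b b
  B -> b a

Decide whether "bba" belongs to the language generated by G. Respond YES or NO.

CNF form of G:
  S -> T0 A | T0 B | T0 T1
  A -> T0 T0
  B -> T0 T1
  T0 -> b
  T1 -> a

CYK fill:
  [0..0]={T0}  "b"  orig:{}
  [1..1]={T0}  "b"  orig:{}
  [2..2]={T1}  "a"  orig:{}
  [0..1]={A}  "bb"
  [1..2]={B,S}  "ba"
  [0..2]={S}  "bba"

S ∈ T[0,2] ⇒ YES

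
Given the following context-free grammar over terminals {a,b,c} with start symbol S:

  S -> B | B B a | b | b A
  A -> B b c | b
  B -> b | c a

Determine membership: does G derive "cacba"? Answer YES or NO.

CNF form of G:
  S -> B X4 | T0 A | T1 T2 | b
  A -> B X3 | b
  B -> T1 T2 | b
  T0 -> b
  T1 -> c
  T2 -> a
  X3 -> T0 T1
  X4 -> B T2

CYK fill:
  T[0,0] 'c' = {T1}  orig:{}
  T[1,1] 'a' = {T2}  orig:{}
  T[2,2] 'c' = {T1}  orig:{}
  T[3,3] 'b' = {A,B,S,T0}  orig:{A,B,S}
  T[4,4] 'a' = {T2}  orig:{}
  T[0,1] 'ca' = {B,S}
  T[1,2] 'ac' = ∅
  T[2,3] 'cb' = ∅
  T[3,4] 'ba' = {X4}  orig:{}
  T[0,2] 'cac' = ∅
  T[1,3] 'acb' = ∅
  T[2,4] 'cba' = ∅
  T[0,3] 'cacb' = ∅
  T[1,4] 'acba' = ∅
  T[0,4] 'cacba' = ∅

S ∉ T[0,4] ⇒ NO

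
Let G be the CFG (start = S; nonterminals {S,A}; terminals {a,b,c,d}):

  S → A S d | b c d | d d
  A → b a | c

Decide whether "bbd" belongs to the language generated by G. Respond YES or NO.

CNF form of G:
  S -> A X4 | T0 X5 | T2 T2
  A -> T0 T1 | c
  T0 -> b
  T1 -> a
  T2 -> d
  T3 -> c
  X4 -> S T2
  X5 -> T3 T2

CYK table (by increasing span):
  [0..0]={T0}  "b"  orig:{}
  [1..1]={T0}  "b"  orig:{}
  [2..2]={T2}  "d"  orig:{}
  [0..1]=∅  "bb"
  [1..2]=∅  "bd"
  [0..2]=∅  "bbd"

S ∉ T[0,2] ⇒ NO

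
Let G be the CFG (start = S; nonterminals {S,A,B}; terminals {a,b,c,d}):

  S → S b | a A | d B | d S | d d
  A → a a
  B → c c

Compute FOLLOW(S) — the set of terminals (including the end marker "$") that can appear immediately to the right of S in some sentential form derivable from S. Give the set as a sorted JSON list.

FIRST iteration:
pass 1:
  A via A→a a: +{a}
  B via B→c c: +{c}
  S via S→a A: +{a}
  S via S→d B: +{d}
  S: {a,d}  A: {a}  B: {c}
pass 2: — fixpoint
  S: {a,d}  A: {a}  B: {c}

FOLLOW sets:
initialize: $ ∈ FOLLOW(S)
pass 1:
  S→S b: FOLLOW(S) ⊇ FIRST(b) = {b}; new: +{b}
  S→a A: FOLLOW(A) ⊇ FOLLOW(S) ⊇ {$,b}; new: +{$,b}
  S→d B: FOLLOW(B) ⊇ FOLLOW(S) ⊇ {$,b}; new: +{$,b}
  FOLLOW(S)={$,b}  FOLLOW(A)={$,b}  FOLLOW(B)={$,b}
pass 2: (stable)
  FOLLOW(S)={$,b}  FOLLOW(A)={$,b}  FOLLOW(B)={$,b}

FOLLOW(S) = ["$", "b"]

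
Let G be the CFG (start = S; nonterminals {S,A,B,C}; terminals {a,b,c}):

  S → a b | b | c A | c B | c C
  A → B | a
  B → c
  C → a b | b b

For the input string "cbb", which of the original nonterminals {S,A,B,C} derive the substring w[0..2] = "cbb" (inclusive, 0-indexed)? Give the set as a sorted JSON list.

Convert to CNF:
  S -> T0 T1 | T2 A | T2 B | T2 C | b
  A -> a | c
  B -> c
  C -> T0 T1 | T1 T1
  T0 -> a
  T1 -> b
  T2 -> c

Fill CYK table bottom-up — only the sub-triangle for w[0..2]:
  T[0,0] 'c' = {A,B,T2}  orig:{A,B}
  T[1,1] 'b' = {S,T1}  orig:{S}
  T[2,2] 'b' = {S,T1}  orig:{S}
  T[0,1] 'cb' = ∅
  T[1,2] 'bb' = {C}
  T[0,2] 'cbb' = {S}

Original NTs in T[0,2] deriving "cbb": ["S"]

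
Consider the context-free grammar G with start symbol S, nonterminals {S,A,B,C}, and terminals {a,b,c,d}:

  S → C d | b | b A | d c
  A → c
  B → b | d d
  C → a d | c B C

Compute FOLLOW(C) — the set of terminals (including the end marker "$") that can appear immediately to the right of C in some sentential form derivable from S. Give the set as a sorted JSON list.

FIRST iteration:
[1]
  A via A→c: +{c}
  B via B→b: +{b}
  B via B→d d: +{d}
  C via C→a d: +{a}
  C via C→c B C: +{c}
  S via S→C d: +{a,c}
  S via S→b: +{b}
  S via S→d c: +{d}
  FIRST[S]={a,b,c,d}  FIRST[A]={c}  FIRST[B]={b,d}  FIRST[C]={a,c}
[2] done
  FIRST[S]={a,b,c,d}  FIRST[A]={c}  FIRST[B]={b,d}  FIRST[C]={a,c}

Compute FOLLOW by fixpoint:
FOLLOW(S) := {$}
pass 1:
  C→c B C: FOLLOW(B) ⊇ FIRST(C) = {a,c}; new: +{a,c}
  S→C d: FOLLOW(C) ⊇ FIRST(d) = {d}; new: +{d}
  S→b A: FOLLOW(A) ⊇ FOLLOW(S) ⊇ {$}; new: +{$}
  FOLLOW(S)={$}  FOLLOW(A)={$}  FOLLOW(B)={a,c}  FOLLOW(C)={d}
pass 2: — fixpoint
  FOLLOW(S)={$}  FOLLOW(A)={$}  FOLLOW(B)={a,c}  FOLLOW(C)={d}

FOLLOW(C) = ["d"]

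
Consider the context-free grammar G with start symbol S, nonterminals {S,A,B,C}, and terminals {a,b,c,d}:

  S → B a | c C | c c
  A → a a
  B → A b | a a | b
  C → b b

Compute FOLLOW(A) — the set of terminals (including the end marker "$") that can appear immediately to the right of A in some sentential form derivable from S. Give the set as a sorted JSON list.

FIRST iteration:
pass 1:
  A via A→a a: +{a}
  B via B→A b: +{a}
  B via B→b: +{b}
  C via C→b b: +{b}
  S via S→B a: +{a,b}
  S via S→c C: +{c}
  S: {a,b,c}  A: {a}  B: {a,b}  C: {b}
pass 2: (no change)
  S: {a,b,c}  A: {a}  B: {a,b}  C: {b}

Compute FOLLOW by fixpoint:
FOLLOW(S) := {$}
pass 1:
  B→A b: FOLLOW(A) ⊇ FIRST(b) = {b}; new: +{b}
  S→B a: FOLLOW(B) ⊇ FIRST(a) = {a}; new: +{a}
  S→c C: FOLLOW(C) ⊇ FOLLOW(S) ⊇ {$}; new: +{$}
  FOLLOW(S)={$}  FOLLOW(A)={b}  FOLLOW(B)={a}  FOLLOW(C)={$}
pass 2: done
  FOLLOW(S)={$}  FOLLOW(A)={b}  FOLLOW(B)={a}  FOLLOW(C)={$}

FOLLOW(A) = ["b"]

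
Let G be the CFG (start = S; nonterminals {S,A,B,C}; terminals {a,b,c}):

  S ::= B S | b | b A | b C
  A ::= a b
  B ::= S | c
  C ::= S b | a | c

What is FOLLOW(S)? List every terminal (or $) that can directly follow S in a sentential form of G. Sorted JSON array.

FIRST sets, iterate to fixpoint:
iter 1:
  A via A→a b: +{a}
  B via B→c: +{c}
  C via C→a: +{a}
  C via C→c: +{c}
  S via S→B S: +{c}
  S via S→b: +{b}
  S: {b,c}  A: {a}  B: {c}  C: {a,c}
iter 2:
  B via B→S: +{b}
  C via C→S b: +{b}
  S: {b,c}  A: {a}  B: {b,c}  C: {a,b,c}
iter 3: done
  S: {b,c}  A: {a}  B: {b,c}  C: {a,b,c}

FOLLOW iteration:
FOLLOW(S) := {$}
round 1:
  C→S b: FOLLOW(S) ⊇ FIRST(b) = {b}; new: +{b}
  S→B S: FOLLOW(B) ⊇ FIRST(S) = {b,c}; new: +{b,c}
  S→b A: FOLLOW(A) ⊇ FOLLOW(S) ⊇ {$,b}; new: +{$,b}
  S→b C: FOLLOW(C) ⊇ FOLLOW(S) ⊇ {$,b}; new: +{$,b}
  FOLLOW(S)={$,b}  FOLLOW(A)={$,b}  FOLLOW(B)={b,c}  FOLLOW(C)={$,b}
round 2:
  B→S: FOLLOW(S) ⊇ FOLLOW(B) ⊇ {b,c}; new: +{c}
  S→b A: FOLLOW(A) ⊇ FOLLOW(S) ⊇ {$,b,c}; new: +{c}
  S→b C: FOLLOW(C) ⊇ FOLLOW(S) ⊇ {$,b,c}; new: +{c}
  FOLLOW(S)={$,b,c}  FOLLOW(A)={$,b,c}  FOLLOW(B)={b,c}  FOLLOW(C)={$,b,c}
round 3: — fixpoint
  FOLLOW(S)={$,b,c}  FOLLOW(A)={$,b,c}  FOLLOW(B)={b,c}  FOLLOW(C)={$,b,c}

FOLLOW(S) = ["$", "b", "c"]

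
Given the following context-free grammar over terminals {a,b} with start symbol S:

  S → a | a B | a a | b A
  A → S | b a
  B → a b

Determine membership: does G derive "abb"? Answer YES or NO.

Convert to CNF:
  S -> T0 B | T0 T0 | T1 A | a
  A -> T0 B | T0 T0 | T1 A | T1 T0 | a
  B -> T0 T1
  T0 -> a
  T1 -> b

CYK table (by increasing span):
  cell(0,0) a: {A,S,T0}  orig:{A,S}
  cell(1,1) b: {T1}  orig:{}
  cell(2,2) b: {T1}  orig:{}
  cell(0,1) ab: {B}
  cell(1,2) bb: ∅
  cell(0,2) abb: ∅

S ∉ T[0,2] ⇒ NO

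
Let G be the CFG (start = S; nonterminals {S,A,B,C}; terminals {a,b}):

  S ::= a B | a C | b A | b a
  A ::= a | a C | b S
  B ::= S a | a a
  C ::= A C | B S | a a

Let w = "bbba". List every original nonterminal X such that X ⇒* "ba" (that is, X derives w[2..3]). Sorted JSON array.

CNF form of G:
  S -> T0 B | T0 C | T1 A | T1 T0
  A -> T0 C | T1 S | a
  B -> S T0 | T0 T0
  C -> A C | B S | T0 T0
  T0 -> a
  T1 -> b

CYK fill, restricted to cells inside w[2..3]:
  cell(2,2) b: {T1}  orig:{}
  cell(3,3) a: {A,T0}  orig:{A}
  cell(2,3) ba: {S}

Original NTs in T[2,3] deriving "ba": ["S"]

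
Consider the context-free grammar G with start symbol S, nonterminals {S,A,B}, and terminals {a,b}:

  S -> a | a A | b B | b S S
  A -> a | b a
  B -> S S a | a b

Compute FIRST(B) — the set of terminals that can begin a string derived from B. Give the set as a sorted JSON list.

FIRST sets, iterate to fixpoint:
pass 1:
  A via A→a: +{a}
  A via A→b a: +{b}
  B via B→a b: +{a}
  S via S→a: +{a}
  S via S→b B: +{b}
  FIRST[S]={a,b}  FIRST[A]={a,b}  FIRST[B]={a}
pass 2:
  B via B→S S a: +{b}
  FIRST[S]={a,b}  FIRST[A]={a,b}  FIRST[B]={a,b}
pass 3: (stable)
  FIRST[S]={a,b}  FIRST[A]={a,b}  FIRST[B]={a,b}

FIRST(B) = ["a", "b"]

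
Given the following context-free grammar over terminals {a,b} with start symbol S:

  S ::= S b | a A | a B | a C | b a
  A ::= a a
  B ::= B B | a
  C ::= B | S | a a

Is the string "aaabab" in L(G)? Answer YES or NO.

CNF form of G:
  S -> S T1 | T0 A | T0 B | T0 C | T1 T0
  A -> T0 T0
  B -> B B | a
  C -> B B | S T1 | T0 A | T0 B | T0 C | T0 T0 | T1 T0 | a
  T0 -> a
  T1 -> b

CYK fill:
  cell(0,0) a: {B,C,T0}  orig:{B,C}
  cell(1,1) a: {B,C,T0}  orig:{B,C}
  cell(2,2) a: {B,C,T0}  orig:{B,C}
  cell(3,3) b: {T1}  orig:{}
  cell(4,4) a: {B,C,T0}  orig:{B,C}
  cell(5,5) b: {T1}  orig:{}
  cell(0,1) aa: {A,B,C,S}
  cell(1,2) aa: {A,B,C,S}
  cell(2,3) ab: ∅
  cell(3,4) ba: {C,S}
  cell(4,5) ab: ∅
  cell(0,2) aaa: {B,C,S}
  cell(1,3) aab: {C,S}
  cell(2,4) aba: {C,S}
  cell(3,5) bab: {C,S}
  cell(0,3) aaab: {C,S}
  cell(1,4) aaba: {C,S}
  cell(2,5) abab: {C,S}
  cell(0,4) aaaba: {C,S}
  cell(1,5) aabab: {C,S}
  cell(0,5) aaabab: {C,S}

S ∈ T[0,5] ⇒ YES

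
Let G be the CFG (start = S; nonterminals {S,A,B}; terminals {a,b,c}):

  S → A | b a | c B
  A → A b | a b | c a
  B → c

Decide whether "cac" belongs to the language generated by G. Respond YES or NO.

CNF form of G:
  S -> A T0 | T0 T1 | T1 T0 | T2 B | T2 T1
  A -> A T0 | T1 T0 | T2 T1
  B -> c
  T0 -> b
  T1 -> a
  T2 -> c

CYK table (by increasing span):
  [0..0]={B,T2}  "c"  orig:{B}
  [1..1]={T1}  "a"  orig:{}
  [2..2]={B,T2}  "c"  orig:{B}
  [0..1]={A,S}  "ca"
  [1..2]=∅  "ac"
  [0..2]=∅  "cac"

S ∉ T[0,2] ⇒ NO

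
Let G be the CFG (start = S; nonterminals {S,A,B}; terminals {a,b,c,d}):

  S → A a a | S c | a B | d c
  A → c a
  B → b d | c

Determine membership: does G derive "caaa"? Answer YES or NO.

Convert to CNF:
  S -> A X4 | S T0 | T1 B | T3 T0
  A -> T0 T1
  B -> T2 T3 | c
  T0 -> c
  T1 -> a
  T2 -> b
  T3 -> d
  X4 -> T1 T1

Fill CYK table bottom-up:
  cell(0,0) c: {B,T0}  orig:{B}
  cell(1,1) a: {T1}  orig:{}
  cell(2,2) a: {T1}  orig:{}
  cell(3,3) a: {T1}  orig:{}
  cell(0,1) ca: {A}
  cell(1,2) aa: {X4}  orig:{}
  cell(2,3) aa: {X4}  orig:{}
  cell(0,2) caa: ∅
  cell(1,3) aaa: ∅
  cell(0,3) caaa: {S}

S ∈ T[0,3] ⇒ YES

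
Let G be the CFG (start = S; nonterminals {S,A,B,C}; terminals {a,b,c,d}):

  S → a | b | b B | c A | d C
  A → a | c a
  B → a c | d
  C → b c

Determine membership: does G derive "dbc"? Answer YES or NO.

CNF form of G:
  S -> T0 A | T2 B | T3 C | a | b
  A -> T0 T1 | a
  B -> T1 T0 | d
  C -> T2 T0
  T0 -> c
  T1 -> a
  T2 -> b
  T3 -> d

CYK fill:
  [0..0]={B,T3}  "d"  orig:{B}
  [1..1]={S,T2}  "b"  orig:{S}
  [2..2]={T0}  "c"  orig:{}
  [0..1]=∅  "db"
  [1..2]={C}  "bc"
  [0..2]={S}  "dbc"

S ∈ T[0,2] ⇒ YES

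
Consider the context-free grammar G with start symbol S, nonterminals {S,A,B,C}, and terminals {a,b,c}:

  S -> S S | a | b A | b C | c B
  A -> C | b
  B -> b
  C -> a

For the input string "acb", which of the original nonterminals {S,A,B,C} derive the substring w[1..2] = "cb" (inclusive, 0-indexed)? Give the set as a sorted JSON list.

CNF form of G:
  S -> S S | T0 A | T0 C | T1 B | a
  A -> a | b
  B -> b
  C -> a
  T0 -> b
  T1 -> c

CYK table (by increasing span), restricted to cells inside w[1..2]:
  [1..1]={T1}  "c"  orig:{}
  [2..2]={A,B,T0}  "b"  orig:{A,B}
  [1..2]={S}  "cb"

Original NTs in T[1,2] deriving "cb": ["S"]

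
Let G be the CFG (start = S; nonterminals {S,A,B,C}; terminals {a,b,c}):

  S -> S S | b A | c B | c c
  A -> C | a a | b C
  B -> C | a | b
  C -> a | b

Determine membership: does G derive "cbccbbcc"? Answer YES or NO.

CNF form of G:
  S -> S S | T1 A | T2 B | T2 T2
  A -> T0 T0 | T1 C | a | b
  B -> a | b
  C -> a | b
  T0 -> a
  T1 -> b
  T2 -> c

CYK fill:
  T[0,0] 'c' = {T2}  orig:{}
  T[1,1] 'b' = {A,B,C,T1}  orig:{A,B,C}
  T[2,2] 'c' = {T2}  orig:{}
  T[3,3] 'c' = {T2}  orig:{}
  T[4,4] 'b' = {A,B,C,T1}  orig:{A,B,C}
  T[5,5] 'b' = {A,B,C,T1}  orig:{A,B,C}
  T[6,6] 'c' = {T2}  orig:{}
  T[7,7] 'c' = {T2}  orig:{}
  T[0,1] 'cb' = {S}
  T[1,2] 'bc' = ∅
  T[2,3] 'cc' = {S}
  T[3,4] 'cb' = {S}
  T[4,5] 'bb' = {A,S}
  T[5,6] 'bc' = ∅
  T[6,7] 'cc' = {S}
  T[0,2] 'cbc' = ∅
  T[1,3] 'bcc' = ∅
  T[2,4] 'ccb' = ∅
  T[3,5] 'cbb' = ∅
  T[4,6] 'bbc' = ∅
  T[5,7] 'bcc' = ∅
  T[0,3] 'cbcc' = {S}
  T[1,4] 'bccb' = ∅
  T[2,5] 'ccbb' = {S}
  T[3,6] 'cbbc' = ∅
  T[4,7] 'bbcc' = {S}
  T[0,4] 'cbccb' = ∅
  T[1,5] 'bccbb' = ∅
  T[2,6] 'ccbbc' = ∅
  T[3,7] 'cbbcc' = ∅
  T[0,5] 'cbccbb' = {S}
  T[1,6] 'bccbbc' = ∅
  T[2,7] 'ccbbcc' = {S}
  T[0,6] 'cbccbbc' = ∅
  T[1,7] 'bccbbcc' = ∅
  T[0,7] 'cbccbbcc' = {S}

S ∈ T[0,7] ⇒ YES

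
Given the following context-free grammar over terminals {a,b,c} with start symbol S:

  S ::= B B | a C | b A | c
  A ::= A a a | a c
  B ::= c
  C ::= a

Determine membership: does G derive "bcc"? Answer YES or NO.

CNF form of G:
  S -> B B | T0 C | T2 A | c
  A -> A X3 | T0 T1
  B -> c
  C -> a
  T0 -> a
  T1 -> c
  T2 -> b
  X3 -> T0 T0

CYK fill:
  cell(0,0) b: {T2}  orig:{}
  cell(1,1) c: {B,S,T1}  orig:{B,S}
  cell(2,2) c: {B,S,T1}  orig:{B,S}
  cell(0,1) bc: ∅
  cell(1,2) cc: {S}
  cell(0,2) bcc: ∅

S ∉ T[0,2] ⇒ NO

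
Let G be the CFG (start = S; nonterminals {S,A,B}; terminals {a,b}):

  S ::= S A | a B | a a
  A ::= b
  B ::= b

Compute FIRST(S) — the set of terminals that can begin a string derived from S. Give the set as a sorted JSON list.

FIRST sets, iterate to fixpoint:
iter 1:
  A via A→b: +{b}
  B via B→b: +{b}
  S via S→a B: +{a}
  S: {a}  A: {b}  B: {b}
iter 2: (stable)
  S: {a}  A: {b}  B: {b}

FIRST(S) = ["a"]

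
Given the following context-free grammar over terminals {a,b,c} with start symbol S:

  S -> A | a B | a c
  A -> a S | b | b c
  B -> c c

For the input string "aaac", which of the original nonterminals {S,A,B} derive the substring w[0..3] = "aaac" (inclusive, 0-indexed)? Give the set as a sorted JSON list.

CNF form of G:
  S -> T0 B | T0 S | T0 T2 | T1 T2 | b
  A -> T0 S | T1 T2 | b
  B -> T2 T2
  T0 -> a
  T1 -> b
  T2 -> c

Fill CYK table bottom-up — only the sub-triangle for w[0..3]:
  [0..0]={T0}  "a"  orig:{}
  [1..1]={T0}  "a"  orig:{}
  [2..2]={T0}  "a"  orig:{}
  [3..3]={T2}  "c"  orig:{}
  [0..1]=∅  "aa"
  [1..2]=∅  "aa"
  [2..3]={S}  "ac"
  [0..2]=∅  "aaa"
  [1..3]={A,S}  "aac"
  [0..3]={A,S}  "aaac"

Original NTs in T[0,3] deriving "aaac": ["A", "S"]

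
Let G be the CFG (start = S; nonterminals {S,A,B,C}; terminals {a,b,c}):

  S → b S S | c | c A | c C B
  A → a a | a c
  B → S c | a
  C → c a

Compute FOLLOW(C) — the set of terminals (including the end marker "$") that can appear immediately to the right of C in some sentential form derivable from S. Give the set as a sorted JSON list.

FIRST sets, iterate to fixpoint:
round 1:
  A via A→a a: +{a}
  B via B→a: +{a}
  C via C→c a: +{c}
  S via S→b S S: +{b}
  S via S→c: +{c}
  FIRST(S)={b,c}  FIRST(A)={a}  FIRST(B)={a}  FIRST(C)={c}
round 2:
  B via B→S c: +{b,c}
  FIRST(S)={b,c}  FIRST(A)={a}  FIRST(B)={a,b,c}  FIRST(C)={c}
round 3: (stable)
  FIRST(S)={b,c}  FIRST(A)={a}  FIRST(B)={a,b,c}  FIRST(C)={c}

FOLLOW iteration:
initialize: $ ∈ FOLLOW(S)
[1]
  B→S c: FOLLOW(S) ⊇ FIRST(c) = {c}; new: +{c}
  S→b S S: FOLLOW(S) ⊇ FIRST(S) = {b,c}; new: +{b}
  S→c A: FOLLOW(A) ⊇ FOLLOW(S) ⊇ {$,b,c}; new: +{$,b,c}
  S→c C B: FOLLOW(C) ⊇ FIRST(B) = {a,b,c}; new: +{a,b,c}
  S→c C B: FOLLOW(B) ⊇ FOLLOW(S) ⊇ {$,b,c}; new: +{$,b,c}
  S: {$,b,c}  A: {$,b,c}  B: {$,b,c}  C: {a,b,c}
[2] — fixpoint
  S: {$,b,c}  A: {$,b,c}  B: {$,b,c}  C: {a,b,c}

FOLLOW(C) = ["a", "b", "c"]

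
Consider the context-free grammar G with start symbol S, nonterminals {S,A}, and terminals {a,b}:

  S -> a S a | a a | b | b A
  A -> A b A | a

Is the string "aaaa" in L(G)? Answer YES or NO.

CNF form of G:
  S -> T0 A | T1 T1 | T1 X3 | b
  A -> A X2 | a
  T0 -> b
  T1 -> a
  X2 -> T0 A
  X3 -> S T1

Fill CYK table bottom-up:
  T[0,0] 'a' = {A,T1}  orig:{A}
  T[1,1] 'a' = {A,T1}  orig:{A}
  T[2,2] 'a' = {A,T1}  orig:{A}
  T[3,3] 'a' = {A,T1}  orig:{A}
  T[0,1] 'aa' = {S}
  T[1,2] 'aa' = {S}
  T[2,3] 'aa' = {S}
  T[0,2] 'aaa' = {X3}  orig:{}
  T[1,3] 'aaa' = {X3}  orig:{}
  T[0,3] 'aaaa' = {S}

S ∈ T[0,3] ⇒ YES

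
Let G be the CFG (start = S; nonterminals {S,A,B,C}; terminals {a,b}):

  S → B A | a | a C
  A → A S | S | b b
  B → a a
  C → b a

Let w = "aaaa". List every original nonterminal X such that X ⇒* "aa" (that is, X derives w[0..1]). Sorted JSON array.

CNF form of G:
  S -> B A | T0 C | a
  A -> A S | B A | T0 C | T1 T1 | a
  B -> T0 T0
  C -> T1 T0
  T0 -> a
  T1 -> b

Fill CYK table bottom-up — only the sub-triangle for w[0..1]:
  [0..0]={A,S,T0}  "a"  orig:{A,S}
  [1..1]={A,S,T0}  "a"  orig:{A,S}
  [0..1]={A,B}  "aa"

Original NTs in T[0,1] deriving "aa": ["A", "B"]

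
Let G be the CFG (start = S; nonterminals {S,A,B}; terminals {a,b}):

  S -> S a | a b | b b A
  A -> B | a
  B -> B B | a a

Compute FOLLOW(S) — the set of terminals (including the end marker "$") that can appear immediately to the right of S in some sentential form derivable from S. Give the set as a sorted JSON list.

FIRST sets, iterate to fixpoint:
round 1:
  A via A→a: +{a}
  B via B→a a: +{a}
  S via S→a b: +{a}
  S via S→b b A: +{b}
  S: {a,b}  A: {a}  B: {a}
round 2: done
  S: {a,b}  A: {a}  B: {a}

FOLLOW iteration:
initialize: $ ∈ FOLLOW(S)
[1]
  B→B B: FOLLOW(B) ⊇ FIRST(B) = {a}; new: +{a}
  S→S a: FOLLOW(S) ⊇ FIRST(a) = {a}; new: +{a}
  S→b b A: FOLLOW(A) ⊇ FOLLOW(S) ⊇ {$,a}; new: +{$,a}
  FOLLOW(S)={$,a}  FOLLOW(A)={$,a}  FOLLOW(B)={a}
[2]
  A→B: FOLLOW(B) ⊇ FOLLOW(A) ⊇ {$,a}; new: +{$}
  FOLLOW(S)={$,a}  FOLLOW(A)={$,a}  FOLLOW(B)={$,a}
[3] (no change)
  FOLLOW(S)={$,a}  FOLLOW(A)={$,a}  FOLLOW(B)={$,a}

FOLLOW(S) = ["$", "a"]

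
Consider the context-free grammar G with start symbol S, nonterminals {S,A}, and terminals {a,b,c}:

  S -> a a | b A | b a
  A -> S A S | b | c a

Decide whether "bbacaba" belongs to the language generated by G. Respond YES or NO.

CNF form of G:
  S -> T1 T1 | T2 A | T2 T1
  A -> S X3 | T0 T1 | b
  T0 -> c
  T1 -> a
  T2 -> b
  X3 -> A S

Fill CYK table bottom-up:
  cell(0,0) b: {A,T2}  orig:{A}
  cell(1,1) b: {A,T2}  orig:{A}
  cell(2,2) a: {T1}  orig:{}
  cell(3,3) c: {T0}  orig:{}
  cell(4,4) a: {T1}  orig:{}
  cell(5,5) b: {A,T2}  orig:{A}
  cell(6,6) a: {T1}  orig:{}
  cell(0,1) bb: {S}
  cell(1,2) ba: {S}
  cell(2,3) ac: ∅
  cell(3,4) ca: {A}
  cell(4,5) ab: ∅
  cell(5,6) ba: {S}
  cell(0,2) bba: {X3}  orig:{}
  cell(1,3) bac: ∅
  cell(2,4) aca: ∅
  cell(3,5) cab: ∅
  cell(4,6) aba: ∅
  cell(0,3) bbac: ∅
  cell(1,4) baca: ∅
  cell(2,5) acab: ∅
  cell(3,6) caba: {X3}  orig:{}
  cell(0,4) bbaca: ∅
  cell(1,5) bacab: ∅
  cell(2,6) acaba: ∅
  cell(0,5) bbacab: ∅
  cell(1,6) bacaba: {A}
  cell(0,6) bbacaba: {S}

S ∈ T[0,6] ⇒ YES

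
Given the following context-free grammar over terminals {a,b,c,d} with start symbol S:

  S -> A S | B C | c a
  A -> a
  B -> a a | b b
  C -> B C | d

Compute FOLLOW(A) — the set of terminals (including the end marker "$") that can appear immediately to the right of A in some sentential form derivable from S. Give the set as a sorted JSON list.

Compute FIRST by fixpoint:
pass 1:
  A via A→a: +{a}
  B via B→a a: +{a}
  B via B→b b: +{b}
  C via C→B C: +{a,b}
  C via C→d: +{d}
  S via S→A S: +{a}
  S via S→B C: +{b}
  S via S→c a: +{c}
  FIRST(S)={a,b,c}  FIRST(A)={a}  FIRST(B)={a,b}  FIRST(C)={a,b,d}
pass 2: done
  FIRST(S)={a,b,c}  FIRST(A)={a}  FIRST(B)={a,b}  FIRST(C)={a,b,d}

FOLLOW iteration:
initialize: $ ∈ FOLLOW(S)
[1]
  C→B C: FOLLOW(B) ⊇ FIRST(C) = {a,b,d}; new: +{a,b,d}
  S→A S: FOLLOW(A) ⊇ FIRST(S) = {a,b,c}; new: +{a,b,c}
  S→B C: FOLLOW(C) ⊇ FOLLOW(S) ⊇ {$}; new: +{$}
  S: {$}  A: {a,b,c}  B: {a,b,d}  C: {$}
[2] (no change)
  S: {$}  A: {a,b,c}  B: {a,b,d}  C: {$}

FOLLOW(A) = ["a", "b", "c"]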